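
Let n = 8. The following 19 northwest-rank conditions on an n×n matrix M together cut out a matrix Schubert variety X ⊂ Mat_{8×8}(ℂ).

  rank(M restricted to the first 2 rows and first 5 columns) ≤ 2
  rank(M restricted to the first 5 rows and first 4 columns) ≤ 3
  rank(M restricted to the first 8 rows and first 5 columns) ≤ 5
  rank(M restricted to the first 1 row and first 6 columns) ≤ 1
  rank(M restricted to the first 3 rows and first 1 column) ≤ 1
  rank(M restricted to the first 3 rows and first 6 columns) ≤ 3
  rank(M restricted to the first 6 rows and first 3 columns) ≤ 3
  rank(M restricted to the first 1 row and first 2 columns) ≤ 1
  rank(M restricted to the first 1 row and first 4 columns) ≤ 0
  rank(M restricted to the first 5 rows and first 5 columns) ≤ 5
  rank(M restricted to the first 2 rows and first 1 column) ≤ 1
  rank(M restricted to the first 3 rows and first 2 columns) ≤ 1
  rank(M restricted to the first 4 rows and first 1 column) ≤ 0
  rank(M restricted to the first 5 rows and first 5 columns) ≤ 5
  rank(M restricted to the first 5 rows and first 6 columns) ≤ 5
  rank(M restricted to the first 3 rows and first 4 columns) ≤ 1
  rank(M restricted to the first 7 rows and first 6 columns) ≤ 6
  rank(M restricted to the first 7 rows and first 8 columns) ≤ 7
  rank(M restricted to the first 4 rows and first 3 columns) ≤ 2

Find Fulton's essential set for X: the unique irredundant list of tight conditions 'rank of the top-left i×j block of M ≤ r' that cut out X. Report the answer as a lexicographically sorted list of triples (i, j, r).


Computing R[i][j] = min implied NW-rank bound (n=8, 19 conditions):

  row 1: 0 0 0 0 1 1 1 1
  row 2: 0 1 1 1 2 2 2 2
  row 3: 0 1 1 1 2 3 3 3
  row 4: 0 1 2 2 3 4 4 4
  row 5: 1 2 3 3 4 5 5 5
  row 6: 1 2 3 4 5 6 6 6
  row 7: 1 2 3 4 5 6 7 7
  row 8: 1 2 3 4 5 6 7 8

reading off 1-entries of Δ²R: w = (5, 2, 6, 3, 1, 4, 7, 8).

|D(w)|=9, |Ess(w)|=3:

[(1, 4, 0), (3, 4, 1), (4, 1, 0)]


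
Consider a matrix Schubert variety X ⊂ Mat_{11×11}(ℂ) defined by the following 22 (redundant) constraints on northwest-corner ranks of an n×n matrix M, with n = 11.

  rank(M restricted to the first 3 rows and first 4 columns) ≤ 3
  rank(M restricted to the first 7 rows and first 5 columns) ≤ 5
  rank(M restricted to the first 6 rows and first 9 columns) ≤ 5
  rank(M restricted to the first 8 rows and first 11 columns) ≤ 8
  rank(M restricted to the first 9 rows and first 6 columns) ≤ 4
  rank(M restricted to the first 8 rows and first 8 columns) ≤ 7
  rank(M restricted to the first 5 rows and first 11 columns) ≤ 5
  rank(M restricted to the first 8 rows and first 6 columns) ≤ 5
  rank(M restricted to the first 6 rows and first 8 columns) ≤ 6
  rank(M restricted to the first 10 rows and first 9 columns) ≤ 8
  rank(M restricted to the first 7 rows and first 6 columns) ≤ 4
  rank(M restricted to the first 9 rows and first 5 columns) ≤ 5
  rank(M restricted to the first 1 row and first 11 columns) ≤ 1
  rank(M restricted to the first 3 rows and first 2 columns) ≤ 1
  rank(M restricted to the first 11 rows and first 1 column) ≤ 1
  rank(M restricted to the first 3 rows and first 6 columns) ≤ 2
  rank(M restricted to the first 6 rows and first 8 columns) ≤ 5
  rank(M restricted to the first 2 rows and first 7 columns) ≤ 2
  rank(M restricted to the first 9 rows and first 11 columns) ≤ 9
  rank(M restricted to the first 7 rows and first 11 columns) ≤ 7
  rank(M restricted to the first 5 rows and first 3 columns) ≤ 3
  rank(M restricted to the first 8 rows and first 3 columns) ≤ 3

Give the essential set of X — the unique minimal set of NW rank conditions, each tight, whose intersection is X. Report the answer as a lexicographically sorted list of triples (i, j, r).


Rank table r_w(11×11) implied by the 22 constraints:

  row 1: 1  1  1  1  1  1  1  1  1  1  1
  row 2: 1  1  2  2  2  2  2  2  2  2  2
  row 3: 1  1  2  2  2  2  3  3  3  3  3
  row 4: 1  2  3  3  3  3  4  4  4  4  4
  row 5: 1  2  3  4  4  4  5  5  5  5  5
  row 6: 1  2  3  4  4  4  5  5  5  6  6
  row 7: 1  2  3  4  4  4  5  6  6  7  7
  row 8: 1  2  3  4  4  4  5  6  7  8  8
  row 9: 1  2  3  4  4  4  5  6  7  8  9
  row 10: 1  2  3  4  5  5  6  7  8  9  10
  row 11: 1  2  3  4  5  6  7  8  9  10  11

so w = (1, 3, 7, 2, 4, 10, 8, 9, 11, 5, 6).

4 SE-corners of the 15-cell Rothe diagram give Ess(w):

[(3, 2, 1), (3, 6, 2), (6, 9, 5), (9, 6, 4)]


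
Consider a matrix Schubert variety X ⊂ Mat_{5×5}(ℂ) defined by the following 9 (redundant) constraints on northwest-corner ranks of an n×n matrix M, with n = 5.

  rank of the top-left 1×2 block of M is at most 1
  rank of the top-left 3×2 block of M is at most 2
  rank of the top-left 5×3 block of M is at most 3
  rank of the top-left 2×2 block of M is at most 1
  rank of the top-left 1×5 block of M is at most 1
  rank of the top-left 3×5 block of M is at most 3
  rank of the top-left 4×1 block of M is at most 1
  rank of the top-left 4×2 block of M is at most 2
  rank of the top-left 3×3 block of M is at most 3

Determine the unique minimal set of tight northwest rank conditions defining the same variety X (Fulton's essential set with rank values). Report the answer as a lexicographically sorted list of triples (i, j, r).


Propagating the 9 rank bounds to every northwest block:

  R[1]: 1  1  1  1  1
  R[2]: 1  1  2  2  2
  R[3]: 1  2  3  3  3
  R[4]: 1  2  3  4  4
  R[5]: 1  2  3  4  5

reading off 1-entries of Δ²R: w = (1, 3, 2, 4, 5).

Fulton essential set (the sole Rothe cell):

[(2, 2, 1)]


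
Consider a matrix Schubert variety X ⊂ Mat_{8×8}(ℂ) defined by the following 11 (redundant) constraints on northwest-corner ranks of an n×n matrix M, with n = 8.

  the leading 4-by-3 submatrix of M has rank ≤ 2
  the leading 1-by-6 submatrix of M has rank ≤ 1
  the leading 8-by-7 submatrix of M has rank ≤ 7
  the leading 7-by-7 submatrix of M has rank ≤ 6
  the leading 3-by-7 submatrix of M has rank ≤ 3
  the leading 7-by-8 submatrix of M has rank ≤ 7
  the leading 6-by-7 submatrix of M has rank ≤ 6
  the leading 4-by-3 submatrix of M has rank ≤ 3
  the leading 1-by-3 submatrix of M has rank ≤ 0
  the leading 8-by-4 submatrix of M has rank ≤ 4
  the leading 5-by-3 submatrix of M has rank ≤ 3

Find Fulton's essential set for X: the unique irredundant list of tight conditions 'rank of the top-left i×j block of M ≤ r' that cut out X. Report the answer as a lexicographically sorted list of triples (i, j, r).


Computing R[i][j] = min implied NW-rank bound (n=8, 11 conditions):

  R[1]: 0 | 0 | 0 | 1 | 1 | 1 | 1 | 1
  R[2]: 1 | 1 | 1 | 2 | 2 | 2 | 2 | 2
  R[3]: 1 | 2 | 2 | 3 | 3 | 3 | 3 | 3
  R[4]: 1 | 2 | 2 | 3 | 4 | 4 | 4 | 4
  R[5]: 1 | 2 | 3 | 4 | 5 | 5 | 5 | 5
  R[6]: 1 | 2 | 3 | 4 | 5 | 6 | 6 | 6
  R[7]: 1 | 2 | 3 | 4 | 5 | 6 | 6 | 7
  R[8]: 1 | 2 | 3 | 4 | 5 | 6 | 7 | 8

giving w = (4, 1, 2, 5, 3, 6, 8, 7) via Δ²R.

|D(w)|=5, |Ess(w)|=3:

[(1, 3, 0), (4, 3, 2), (7, 7, 6)]


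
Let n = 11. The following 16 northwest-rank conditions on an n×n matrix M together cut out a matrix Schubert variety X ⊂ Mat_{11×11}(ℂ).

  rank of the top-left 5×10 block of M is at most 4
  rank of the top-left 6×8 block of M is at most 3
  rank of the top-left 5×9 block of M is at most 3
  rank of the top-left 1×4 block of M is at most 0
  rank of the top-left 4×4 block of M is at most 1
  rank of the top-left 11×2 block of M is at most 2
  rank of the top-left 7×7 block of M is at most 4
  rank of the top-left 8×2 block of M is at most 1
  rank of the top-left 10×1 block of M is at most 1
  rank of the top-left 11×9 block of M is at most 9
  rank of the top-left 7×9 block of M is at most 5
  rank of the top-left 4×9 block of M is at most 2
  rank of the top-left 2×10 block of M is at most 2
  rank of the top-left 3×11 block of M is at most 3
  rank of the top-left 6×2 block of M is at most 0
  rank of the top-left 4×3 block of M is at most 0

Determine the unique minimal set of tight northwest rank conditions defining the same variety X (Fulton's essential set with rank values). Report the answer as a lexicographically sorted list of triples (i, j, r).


Propagating the 16 rank bounds to every northwest block:

  0 0 0 0 1 1 1 1 1 1 1
  0 0 0 1 2 2 2 2 2 2 2
  0 0 0 1 2 2 2 2 2 3 3
  0 0 0 1 2 2 2 2 2 3 4
  0 0 1 2 3 3 3 3 3 4 5
  0 0 1 2 3 3 3 3 4 5 6
  1 1 2 3 4 4 4 4 5 6 7
  1 1 2 3 4 5 5 5 6 7 8
  1 2 3 4 5 6 6 6 7 8 9
  1 2 3 4 5 6 7 7 8 9 10
  1 2 3 4 5 6 7 8 9 10 11

reading off 1-entries of Δ²R: w = (5, 4, 10, 11, 3, 9, 1, 6, 2, 7, 8).

|D(w)|=29, |Ess(w)|=6:

[(1, 4, 0), (4, 3, 0), (4, 9, 2), (6, 2, 0), (6, 8, 3), (8, 2, 1)]


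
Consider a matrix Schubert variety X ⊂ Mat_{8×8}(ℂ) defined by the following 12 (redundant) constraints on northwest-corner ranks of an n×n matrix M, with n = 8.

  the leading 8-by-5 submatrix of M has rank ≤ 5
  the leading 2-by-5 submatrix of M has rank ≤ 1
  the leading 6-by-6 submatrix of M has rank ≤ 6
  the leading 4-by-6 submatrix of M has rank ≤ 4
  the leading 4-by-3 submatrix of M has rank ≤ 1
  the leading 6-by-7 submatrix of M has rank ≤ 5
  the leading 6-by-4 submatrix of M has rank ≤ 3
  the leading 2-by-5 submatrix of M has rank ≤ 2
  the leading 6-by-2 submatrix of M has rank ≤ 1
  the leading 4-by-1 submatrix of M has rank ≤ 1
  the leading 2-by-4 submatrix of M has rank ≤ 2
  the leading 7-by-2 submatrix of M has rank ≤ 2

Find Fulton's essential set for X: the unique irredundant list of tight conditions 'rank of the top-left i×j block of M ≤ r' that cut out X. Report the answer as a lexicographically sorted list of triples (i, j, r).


The tightest implied rank at each (i,j), from the 12 conditions:

  1, 1, 1, 1, 1, 1, 1, 1
  1, 1, 1, 1, 1, 2, 2, 2
  1, 1, 1, 2, 2, 3, 3, 3
  1, 1, 1, 2, 3, 4, 4, 4
  1, 1, 2, 3, 4, 5, 5, 5
  1, 1, 2, 3, 4, 5, 5, 6
  1, 2, 3, 4, 5, 6, 6, 7
  1, 2, 3, 4, 5, 6, 7, 8

the unique w with this rank table is (1, 6, 4, 5, 3, 8, 2, 7).

4 SE-corners of the 11-cell Rothe diagram give Ess(w):

[(2, 5, 1), (4, 3, 1), (6, 2, 1), (6, 7, 5)]


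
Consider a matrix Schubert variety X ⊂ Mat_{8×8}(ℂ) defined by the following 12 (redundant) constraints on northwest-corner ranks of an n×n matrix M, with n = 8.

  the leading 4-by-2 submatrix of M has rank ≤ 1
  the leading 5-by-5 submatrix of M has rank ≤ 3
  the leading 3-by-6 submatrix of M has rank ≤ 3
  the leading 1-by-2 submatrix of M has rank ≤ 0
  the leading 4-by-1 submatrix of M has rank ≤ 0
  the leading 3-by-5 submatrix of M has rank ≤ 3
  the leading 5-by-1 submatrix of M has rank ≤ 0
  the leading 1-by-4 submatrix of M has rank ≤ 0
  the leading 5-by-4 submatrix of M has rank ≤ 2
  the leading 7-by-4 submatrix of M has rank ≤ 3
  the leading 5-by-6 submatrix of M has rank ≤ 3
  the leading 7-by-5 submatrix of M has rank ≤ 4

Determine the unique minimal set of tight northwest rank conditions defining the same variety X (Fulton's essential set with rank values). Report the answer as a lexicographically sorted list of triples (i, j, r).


Computing R[i][j] = min implied NW-rank bound (n=8, 12 conditions):

  i=1: 0  0  0  0  1  1  1  1
  i=2: 0  1  1  1  2  2  2  2
  i=3: 0  1  2  2  3  3  3  3
  i=4: 0  1  2  2  3  3  4  4
  i=5: 0  1  2  2  3  3  4  5
  i=6: 1  2  3  3  4  4  5  6
  i=7: 1  2  3  3  4  5  6  7
  i=8: 1  2  3  4  5  6  7  8

second differences of R give the permutation w = (5, 2, 3, 7, 8, 1, 6, 4).

ℓ(w)=13; the 5 essential cells (i,j,r):

[(1, 4, 0), (5, 1, 0), (5, 4, 2), (5, 6, 3), (7, 4, 3)]


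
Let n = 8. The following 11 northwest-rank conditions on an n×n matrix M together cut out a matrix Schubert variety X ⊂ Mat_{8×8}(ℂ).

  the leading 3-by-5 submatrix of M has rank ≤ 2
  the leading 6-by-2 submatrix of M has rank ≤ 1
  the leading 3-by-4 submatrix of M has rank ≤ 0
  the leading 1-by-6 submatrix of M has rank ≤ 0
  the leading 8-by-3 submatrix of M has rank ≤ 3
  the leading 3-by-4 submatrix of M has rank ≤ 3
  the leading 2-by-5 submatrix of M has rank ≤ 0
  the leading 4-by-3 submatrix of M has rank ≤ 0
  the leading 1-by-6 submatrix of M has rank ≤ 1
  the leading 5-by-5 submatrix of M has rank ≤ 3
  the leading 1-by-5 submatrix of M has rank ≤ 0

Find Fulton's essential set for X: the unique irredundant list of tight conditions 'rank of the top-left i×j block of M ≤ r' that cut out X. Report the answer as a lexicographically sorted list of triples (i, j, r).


Recovering R(i,j) via the rank-extension bound from the 11 conditions:

  row 1: 0 | 0 | 0 | 0 | 0 | 0 | 1 | 1
  row 2: 0 | 0 | 0 | 0 | 0 | 1 | 2 | 2
  row 3: 0 | 0 | 0 | 0 | 1 | 2 | 3 | 3
  row 4: 0 | 0 | 0 | 1 | 2 | 3 | 4 | 4
  row 5: 1 | 1 | 1 | 2 | 3 | 4 | 5 | 5
  row 6: 1 | 1 | 2 | 3 | 4 | 5 | 6 | 6
  row 7: 1 | 2 | 3 | 4 | 5 | 6 | 7 | 7
  row 8: 1 | 2 | 3 | 4 | 5 | 6 | 7 | 8

hence w(1..8) = (7, 6, 5, 4, 1, 3, 2, 8).

5 SE-corners of the 19-cell Rothe diagram give Ess(w):

[(1, 6, 0), (2, 5, 0), (3, 4, 0), (4, 3, 0), (6, 2, 1)]


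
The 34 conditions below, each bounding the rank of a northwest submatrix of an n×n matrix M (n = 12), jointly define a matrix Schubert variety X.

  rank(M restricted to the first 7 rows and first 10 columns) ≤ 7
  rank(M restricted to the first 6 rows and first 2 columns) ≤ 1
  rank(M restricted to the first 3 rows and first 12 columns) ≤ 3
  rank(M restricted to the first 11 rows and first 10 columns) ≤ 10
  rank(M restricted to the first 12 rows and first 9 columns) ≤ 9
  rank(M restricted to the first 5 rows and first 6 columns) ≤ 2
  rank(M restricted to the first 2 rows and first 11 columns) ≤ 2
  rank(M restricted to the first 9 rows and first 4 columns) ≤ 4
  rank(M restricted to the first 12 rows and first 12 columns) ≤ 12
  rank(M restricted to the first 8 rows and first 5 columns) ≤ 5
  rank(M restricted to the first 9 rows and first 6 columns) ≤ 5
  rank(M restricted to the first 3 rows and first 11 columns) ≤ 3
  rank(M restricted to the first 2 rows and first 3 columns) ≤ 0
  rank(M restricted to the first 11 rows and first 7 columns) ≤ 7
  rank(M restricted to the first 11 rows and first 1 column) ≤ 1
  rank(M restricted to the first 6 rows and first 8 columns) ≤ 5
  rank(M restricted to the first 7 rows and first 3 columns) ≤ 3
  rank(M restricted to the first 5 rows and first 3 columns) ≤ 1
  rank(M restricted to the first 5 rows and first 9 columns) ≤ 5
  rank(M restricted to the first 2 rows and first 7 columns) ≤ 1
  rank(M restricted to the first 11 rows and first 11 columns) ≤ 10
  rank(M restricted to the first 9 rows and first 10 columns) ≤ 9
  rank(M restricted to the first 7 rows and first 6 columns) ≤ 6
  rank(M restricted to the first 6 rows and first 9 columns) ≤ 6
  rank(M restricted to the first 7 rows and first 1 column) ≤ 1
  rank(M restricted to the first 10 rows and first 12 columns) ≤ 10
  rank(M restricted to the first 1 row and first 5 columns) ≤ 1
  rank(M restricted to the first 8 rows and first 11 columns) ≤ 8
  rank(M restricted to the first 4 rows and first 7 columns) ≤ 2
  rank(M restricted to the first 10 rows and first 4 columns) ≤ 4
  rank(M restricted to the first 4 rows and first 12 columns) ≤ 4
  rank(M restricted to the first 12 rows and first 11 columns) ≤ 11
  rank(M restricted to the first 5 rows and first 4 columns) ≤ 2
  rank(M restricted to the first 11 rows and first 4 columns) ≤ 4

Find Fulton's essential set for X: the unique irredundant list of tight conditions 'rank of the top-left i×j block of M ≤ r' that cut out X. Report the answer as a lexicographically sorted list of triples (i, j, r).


Propagating the 34 rank bounds to every northwest block:

  0 | 0 | 0 | 1 | 1 | 1 | 1 | 1 | 1 | 1 | 1 | 1
  0 | 0 | 0 | 1 | 1 | 1 | 1 | 2 | 2 | 2 | 2 | 2
  1 | 1 | 1 | 2 | 2 | 2 | 2 | 3 | 3 | 3 | 3 | 3
  1 | 1 | 1 | 2 | 2 | 2 | 2 | 3 | 4 | 4 | 4 | 4
  1 | 1 | 1 | 2 | 2 | 2 | 3 | 4 | 5 | 5 | 5 | 5
  1 | 1 | 2 | 3 | 3 | 3 | 4 | 5 | 6 | 6 | 6 | 6
  1 | 2 | 3 | 4 | 4 | 4 | 5 | 6 | 7 | 7 | 7 | 7
  1 | 2 | 3 | 4 | 5 | 5 | 6 | 7 | 8 | 8 | 8 | 8
  1 | 2 | 3 | 4 | 5 | 5 | 6 | 7 | 8 | 9 | 9 | 9
  1 | 2 | 3 | 4 | 5 | 6 | 7 | 8 | 9 | 10 | 10 | 10
  1 | 2 | 3 | 4 | 5 | 6 | 7 | 8 | 9 | 10 | 10 | 11
  1 | 2 | 3 | 4 | 5 | 6 | 7 | 8 | 9 | 10 | 11 | 12

second differences of R give the permutation w = (4, 8, 1, 9, 7, 3, 2, 5, 10, 6, 12, 11).

D(w) has 21 cells with 8 SE-corners; essential set:

[(2, 3, 0), (2, 7, 1), (4, 7, 2), (5, 3, 1), (5, 6, 2), (6, 2, 1), (9, 6, 5), (11, 11, 10)]


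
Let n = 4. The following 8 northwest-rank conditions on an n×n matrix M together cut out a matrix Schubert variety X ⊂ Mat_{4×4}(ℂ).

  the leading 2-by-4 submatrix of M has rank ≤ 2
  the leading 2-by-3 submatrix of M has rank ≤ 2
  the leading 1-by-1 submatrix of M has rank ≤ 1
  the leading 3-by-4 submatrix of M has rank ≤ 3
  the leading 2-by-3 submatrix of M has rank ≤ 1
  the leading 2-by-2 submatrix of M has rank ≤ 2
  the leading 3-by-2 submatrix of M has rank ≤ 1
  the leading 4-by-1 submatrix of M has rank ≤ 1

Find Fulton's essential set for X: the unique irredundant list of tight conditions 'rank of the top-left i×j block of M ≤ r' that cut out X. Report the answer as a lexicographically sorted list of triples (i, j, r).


Rank table r_w(4×4) implied by the 8 constraints:

  i=1: 1 | 1 | 1 | 1
  i=2: 1 | 1 | 1 | 2
  i=3: 1 | 1 | 2 | 3
  i=4: 1 | 2 | 3 | 4

the unique w with this rank table is (1, 4, 3, 2).

|D(w)|=3, |Ess(w)|=2:

[(2, 3, 1), (3, 2, 1)]


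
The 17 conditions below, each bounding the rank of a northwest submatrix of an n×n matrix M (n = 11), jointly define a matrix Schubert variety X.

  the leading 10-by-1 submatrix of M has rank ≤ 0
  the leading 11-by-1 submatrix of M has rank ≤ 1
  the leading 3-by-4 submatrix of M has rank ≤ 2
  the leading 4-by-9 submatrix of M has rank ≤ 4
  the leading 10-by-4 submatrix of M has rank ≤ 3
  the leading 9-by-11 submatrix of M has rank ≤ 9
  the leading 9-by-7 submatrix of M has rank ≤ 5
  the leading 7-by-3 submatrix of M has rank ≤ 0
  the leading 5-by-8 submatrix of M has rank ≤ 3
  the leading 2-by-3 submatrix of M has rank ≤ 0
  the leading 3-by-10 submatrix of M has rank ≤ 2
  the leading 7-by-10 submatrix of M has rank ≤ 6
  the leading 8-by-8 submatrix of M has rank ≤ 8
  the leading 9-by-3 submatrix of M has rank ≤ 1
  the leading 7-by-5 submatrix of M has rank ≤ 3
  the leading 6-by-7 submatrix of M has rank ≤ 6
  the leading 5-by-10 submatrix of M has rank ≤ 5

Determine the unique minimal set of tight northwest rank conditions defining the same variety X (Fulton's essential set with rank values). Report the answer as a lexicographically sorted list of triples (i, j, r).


Rank table r_w(11×11) implied by the 17 constraints:

  R[1]: 0 0 0 1 1 1 1 1 1 1 1
  R[2]: 0 0 0 1 2 2 2 2 2 2 2
  R[3]: 0 0 0 1 2 2 2 2 2 2 3
  R[4]: 0 0 0 1 2 3 3 3 3 3 4
  R[5]: 0 0 0 1 2 3 3 3 4 4 5
  R[6]: 0 0 0 1 2 3 4 4 5 5 6
  R[7]: 0 0 0 1 2 3 4 5 6 6 7
  R[8]: 0 1 1 2 3 4 5 6 7 7 8
  R[9]: 0 1 1 2 3 4 5 6 7 8 9
  R[10]: 0 1 2 3 4 5 6 7 8 9 10
  R[11]: 1 2 3 4 5 6 7 8 9 10 11

reading off 1-entries of Δ²R: w = (4, 5, 11, 6, 9, 7, 8, 2, 10, 3, 1).

5 SE-corners of the 32-cell Rothe diagram give Ess(w):

[(3, 10, 2), (5, 8, 3), (7, 3, 0), (9, 3, 1), (10, 1, 0)]


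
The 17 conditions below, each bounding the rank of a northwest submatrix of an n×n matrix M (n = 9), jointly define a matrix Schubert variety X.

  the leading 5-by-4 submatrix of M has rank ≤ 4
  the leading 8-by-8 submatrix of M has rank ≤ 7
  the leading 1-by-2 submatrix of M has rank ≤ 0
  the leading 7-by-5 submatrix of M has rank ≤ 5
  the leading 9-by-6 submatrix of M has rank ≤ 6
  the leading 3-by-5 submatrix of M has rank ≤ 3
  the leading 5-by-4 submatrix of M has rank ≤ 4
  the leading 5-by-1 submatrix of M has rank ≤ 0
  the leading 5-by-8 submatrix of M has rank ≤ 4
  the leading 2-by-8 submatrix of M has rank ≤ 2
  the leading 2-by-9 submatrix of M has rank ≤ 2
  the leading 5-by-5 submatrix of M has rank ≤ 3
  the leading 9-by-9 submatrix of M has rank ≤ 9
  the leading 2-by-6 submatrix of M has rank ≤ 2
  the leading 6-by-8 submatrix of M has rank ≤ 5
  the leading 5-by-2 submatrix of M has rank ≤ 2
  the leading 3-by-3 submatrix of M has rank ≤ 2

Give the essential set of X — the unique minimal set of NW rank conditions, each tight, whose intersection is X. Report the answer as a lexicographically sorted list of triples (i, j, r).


The tightest implied rank at each (i,j), from the 17 conditions:

  R[1]: 0 | 0 | 1 | 1 | 1 | 1 | 1 | 1 | 1
  R[2]: 0 | 1 | 2 | 2 | 2 | 2 | 2 | 2 | 2
  R[3]: 0 | 1 | 2 | 3 | 3 | 3 | 3 | 3 | 3
  R[4]: 0 | 1 | 2 | 3 | 3 | 4 | 4 | 4 | 4
  R[5]: 0 | 1 | 2 | 3 | 3 | 4 | 4 | 4 | 5
  R[6]: 1 | 2 | 3 | 4 | 4 | 5 | 5 | 5 | 6
  R[7]: 1 | 2 | 3 | 4 | 5 | 6 | 6 | 6 | 7
  R[8]: 1 | 2 | 3 | 4 | 5 | 6 | 7 | 7 | 8
  R[9]: 1 | 2 | 3 | 4 | 5 | 6 | 7 | 8 | 9

giving w = (3, 2, 4, 6, 9, 1, 5, 7, 8) via Δ²R.

|D(w)|=10, |Ess(w)|=4:

[(1, 2, 0), (5, 1, 0), (5, 5, 3), (5, 8, 4)]


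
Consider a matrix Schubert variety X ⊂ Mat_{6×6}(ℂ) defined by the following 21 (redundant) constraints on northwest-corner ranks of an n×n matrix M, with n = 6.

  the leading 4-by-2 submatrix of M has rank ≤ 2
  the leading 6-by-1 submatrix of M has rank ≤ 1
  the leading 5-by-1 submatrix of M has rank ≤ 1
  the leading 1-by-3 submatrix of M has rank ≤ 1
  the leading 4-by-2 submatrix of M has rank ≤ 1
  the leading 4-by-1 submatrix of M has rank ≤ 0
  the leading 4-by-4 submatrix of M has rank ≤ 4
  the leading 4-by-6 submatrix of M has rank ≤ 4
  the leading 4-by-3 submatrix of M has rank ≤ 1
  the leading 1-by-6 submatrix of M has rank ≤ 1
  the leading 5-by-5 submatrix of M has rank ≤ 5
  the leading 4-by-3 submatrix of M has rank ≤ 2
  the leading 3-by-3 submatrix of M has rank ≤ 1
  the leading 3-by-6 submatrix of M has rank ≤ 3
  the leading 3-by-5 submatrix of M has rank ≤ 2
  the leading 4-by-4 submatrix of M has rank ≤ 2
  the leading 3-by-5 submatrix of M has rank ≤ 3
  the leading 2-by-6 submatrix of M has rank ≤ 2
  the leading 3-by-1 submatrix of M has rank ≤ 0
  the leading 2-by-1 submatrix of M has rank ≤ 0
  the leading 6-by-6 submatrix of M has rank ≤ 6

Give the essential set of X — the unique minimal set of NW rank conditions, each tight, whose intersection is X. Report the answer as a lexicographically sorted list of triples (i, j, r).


Propagating the 21 rank bounds to every northwest block:

  row 1: 0  1  1  1  1  1
  row 2: 0  1  1  2  2  2
  row 3: 0  1  1  2  2  3
  row 4: 0  1  1  2  3  4
  row 5: 1  2  2  3  4  5
  row 6: 1  2  3  4  5  6

the unique w with this rank table is (2, 4, 6, 5, 1, 3).

Rothe diagram D(w) (8 cells), 3 SE-corners (essential conditions):

[(3, 5, 2), (4, 1, 0), (4, 3, 1)]


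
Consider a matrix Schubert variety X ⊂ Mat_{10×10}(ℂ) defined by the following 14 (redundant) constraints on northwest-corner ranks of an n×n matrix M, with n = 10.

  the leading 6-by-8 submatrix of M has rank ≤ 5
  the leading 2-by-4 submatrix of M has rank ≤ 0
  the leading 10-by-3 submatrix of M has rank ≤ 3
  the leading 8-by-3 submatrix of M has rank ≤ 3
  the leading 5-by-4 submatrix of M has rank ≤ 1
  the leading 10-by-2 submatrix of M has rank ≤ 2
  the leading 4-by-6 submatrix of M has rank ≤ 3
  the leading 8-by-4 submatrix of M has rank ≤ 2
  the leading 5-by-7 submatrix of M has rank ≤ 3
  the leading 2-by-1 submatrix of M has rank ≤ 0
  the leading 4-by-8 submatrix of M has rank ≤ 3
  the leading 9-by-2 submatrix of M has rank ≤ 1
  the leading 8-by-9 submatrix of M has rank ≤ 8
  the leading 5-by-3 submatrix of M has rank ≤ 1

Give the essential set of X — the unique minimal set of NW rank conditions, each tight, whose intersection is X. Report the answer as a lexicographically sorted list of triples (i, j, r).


Computing R[i][j] = min implied NW-rank bound (n=10, 14 conditions):

  row 1: 0 0 0 0 1 1 1 1 1 1
  row 2: 0 0 0 0 1 2 2 2 2 2
  row 3: 1 1 1 1 2 3 3 3 3 3
  row 4: 1 1 1 1 2 3 3 3 4 4
  row 5: 1 1 1 1 2 3 3 4 5 5
  row 6: 1 1 2 2 3 4 4 5 6 6
  row 7: 1 1 2 2 3 4 5 6 7 7
  row 8: 1 1 2 2 3 4 5 6 7 8
  row 9: 1 1 2 3 4 5 6 7 8 9
  row 10: 1 2 3 4 5 6 7 8 9 10

second differences of R give the permutation w = (5, 6, 1, 9, 8, 3, 7, 10, 4, 2).

6 SE-corners of the 23-cell Rothe diagram give Ess(w):

[(2, 4, 0), (4, 8, 3), (5, 4, 1), (5, 7, 3), (8, 4, 2), (9, 2, 1)]


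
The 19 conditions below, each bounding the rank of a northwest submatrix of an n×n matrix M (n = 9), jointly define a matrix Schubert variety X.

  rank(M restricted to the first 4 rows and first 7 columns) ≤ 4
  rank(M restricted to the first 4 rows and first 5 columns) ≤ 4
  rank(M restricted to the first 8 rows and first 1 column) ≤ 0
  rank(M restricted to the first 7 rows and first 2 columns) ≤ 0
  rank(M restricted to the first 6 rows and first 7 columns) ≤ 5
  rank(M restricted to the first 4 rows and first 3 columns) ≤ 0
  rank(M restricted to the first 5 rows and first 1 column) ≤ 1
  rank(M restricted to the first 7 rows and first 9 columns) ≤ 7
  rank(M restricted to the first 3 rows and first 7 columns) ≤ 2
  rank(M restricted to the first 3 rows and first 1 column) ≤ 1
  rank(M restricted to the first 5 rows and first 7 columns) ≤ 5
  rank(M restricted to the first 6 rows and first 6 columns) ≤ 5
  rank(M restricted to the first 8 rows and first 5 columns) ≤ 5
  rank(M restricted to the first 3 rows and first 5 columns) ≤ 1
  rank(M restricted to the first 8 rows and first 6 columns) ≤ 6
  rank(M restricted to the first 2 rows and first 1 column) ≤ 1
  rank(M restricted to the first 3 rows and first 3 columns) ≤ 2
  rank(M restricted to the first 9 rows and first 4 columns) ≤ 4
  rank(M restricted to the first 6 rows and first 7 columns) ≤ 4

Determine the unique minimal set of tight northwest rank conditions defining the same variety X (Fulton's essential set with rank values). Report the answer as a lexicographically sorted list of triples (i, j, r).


Recovering R(i,j) via the rank-extension bound from the 19 conditions:

  i=1: 0, 0, 0, 1, 1, 1, 1, 1, 1
  i=2: 0, 0, 0, 1, 1, 2, 2, 2, 2
  i=3: 0, 0, 0, 1, 1, 2, 2, 3, 3
  i=4: 0, 0, 0, 1, 2, 3, 3, 4, 4
  i=5: 0, 0, 1, 2, 3, 4, 4, 5, 5
  i=6: 0, 0, 1, 2, 3, 4, 4, 5, 6
  i=7: 0, 0, 1, 2, 3, 4, 5, 6, 7
  i=8: 0, 1, 2, 3, 4, 5, 6, 7, 8
  i=9: 1, 2, 3, 4, 5, 6, 7, 8, 9

hence w(1..9) = (4, 6, 8, 5, 3, 9, 7, 2, 1).

6 SE-corners of the 23-cell Rothe diagram give Ess(w):

[(3, 5, 1), (3, 7, 2), (4, 3, 0), (6, 7, 4), (7, 2, 0), (8, 1, 0)]


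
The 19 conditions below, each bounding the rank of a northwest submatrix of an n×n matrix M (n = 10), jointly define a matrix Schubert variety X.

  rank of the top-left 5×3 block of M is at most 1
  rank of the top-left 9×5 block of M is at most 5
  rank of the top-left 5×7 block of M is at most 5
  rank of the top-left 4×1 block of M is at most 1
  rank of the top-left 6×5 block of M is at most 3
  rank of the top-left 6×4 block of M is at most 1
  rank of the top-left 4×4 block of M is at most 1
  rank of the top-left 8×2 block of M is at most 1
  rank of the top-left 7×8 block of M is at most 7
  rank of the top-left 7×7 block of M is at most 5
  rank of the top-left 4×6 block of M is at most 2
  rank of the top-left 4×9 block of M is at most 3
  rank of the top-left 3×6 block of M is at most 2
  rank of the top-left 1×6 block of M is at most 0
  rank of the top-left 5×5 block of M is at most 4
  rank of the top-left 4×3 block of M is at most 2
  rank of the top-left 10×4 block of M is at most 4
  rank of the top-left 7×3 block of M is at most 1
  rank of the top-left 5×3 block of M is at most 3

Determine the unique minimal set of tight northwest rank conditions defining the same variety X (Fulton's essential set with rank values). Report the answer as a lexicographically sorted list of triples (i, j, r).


Rank table r_w(10×10) implied by the 19 constraints:

  R[1]: 0 | 0 | 0 | 0 | 0 | 0 | 1 | 1 | 1 | 1
  R[2]: 1 | 1 | 1 | 1 | 1 | 1 | 2 | 2 | 2 | 2
  R[3]: 1 | 1 | 1 | 1 | 2 | 2 | 3 | 3 | 3 | 3
  R[4]: 1 | 1 | 1 | 1 | 2 | 2 | 3 | 3 | 3 | 4
  R[5]: 1 | 1 | 1 | 1 | 2 | 3 | 4 | 4 | 4 | 5
  R[6]: 1 | 1 | 1 | 1 | 2 | 3 | 4 | 5 | 5 | 6
  R[7]: 1 | 1 | 1 | 2 | 3 | 4 | 5 | 6 | 6 | 7
  R[8]: 1 | 1 | 2 | 3 | 4 | 5 | 6 | 7 | 7 | 8
  R[9]: 1 | 2 | 3 | 4 | 5 | 6 | 7 | 8 | 8 | 9
  R[10]: 1 | 2 | 3 | 4 | 5 | 6 | 7 | 8 | 9 | 10

giving w = (7, 1, 5, 10, 6, 8, 4, 3, 2, 9) via Δ²R.

6 SE-corners of the 24-cell Rothe diagram give Ess(w):

[(1, 6, 0), (4, 6, 2), (4, 9, 3), (6, 4, 1), (7, 3, 1), (8, 2, 1)]


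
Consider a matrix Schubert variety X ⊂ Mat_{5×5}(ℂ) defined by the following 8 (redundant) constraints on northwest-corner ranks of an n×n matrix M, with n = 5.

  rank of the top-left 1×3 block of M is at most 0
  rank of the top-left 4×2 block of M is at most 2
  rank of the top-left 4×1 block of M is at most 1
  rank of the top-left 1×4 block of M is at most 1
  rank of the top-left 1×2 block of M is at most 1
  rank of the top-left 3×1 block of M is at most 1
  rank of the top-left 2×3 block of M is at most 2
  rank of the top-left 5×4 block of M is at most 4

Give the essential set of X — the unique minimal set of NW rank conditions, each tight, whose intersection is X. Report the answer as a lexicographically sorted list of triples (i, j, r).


Computing R[i][j] = min implied NW-rank bound (n=5, 8 conditions):

  row 1: 0 0 0 1 1
  row 2: 1 1 1 2 2
  row 3: 1 2 2 3 3
  row 4: 1 2 3 4 4
  row 5: 1 2 3 4 5

hence w(1..5) = (4, 1, 2, 3, 5).

Fulton essential set (1 of the 3 Rothe cells):

[(1, 3, 0)]


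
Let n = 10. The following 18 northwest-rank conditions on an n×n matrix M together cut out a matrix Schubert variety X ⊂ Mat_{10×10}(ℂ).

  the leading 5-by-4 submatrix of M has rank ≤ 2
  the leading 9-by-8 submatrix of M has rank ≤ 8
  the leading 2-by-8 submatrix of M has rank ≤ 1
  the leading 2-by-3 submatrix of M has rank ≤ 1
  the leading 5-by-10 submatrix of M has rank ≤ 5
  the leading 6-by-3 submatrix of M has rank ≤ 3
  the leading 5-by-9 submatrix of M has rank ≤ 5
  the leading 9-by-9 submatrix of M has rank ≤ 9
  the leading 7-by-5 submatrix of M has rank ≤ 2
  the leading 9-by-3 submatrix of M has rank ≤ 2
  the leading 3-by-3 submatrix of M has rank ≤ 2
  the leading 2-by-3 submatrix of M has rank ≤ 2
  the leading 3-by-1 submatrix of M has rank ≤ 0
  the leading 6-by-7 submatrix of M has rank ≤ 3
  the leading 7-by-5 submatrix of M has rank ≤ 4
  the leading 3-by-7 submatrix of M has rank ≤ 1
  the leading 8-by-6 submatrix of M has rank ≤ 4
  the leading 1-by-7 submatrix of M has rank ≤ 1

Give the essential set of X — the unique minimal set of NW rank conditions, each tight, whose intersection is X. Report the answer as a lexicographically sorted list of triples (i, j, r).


Rank table r_w(10×10) implied by the 18 constraints:

  row 1: 0, 1, 1, 1, 1, 1, 1, 1, 1, 1
  row 2: 0, 1, 1, 1, 1, 1, 1, 1, 2, 2
  row 3: 0, 1, 1, 1, 1, 1, 1, 2, 3, 3
  row 4: 1, 2, 2, 2, 2, 2, 2, 3, 4, 4
  row 5: 1, 2, 2, 2, 2, 3, 3, 4, 5, 5
  row 6: 1, 2, 2, 2, 2, 3, 3, 4, 5, 6
  row 7: 1, 2, 2, 2, 2, 3, 4, 5, 6, 7
  row 8: 1, 2, 2, 3, 3, 4, 5, 6, 7, 8
  row 9: 1, 2, 2, 3, 4, 5, 6, 7, 8, 9
  row 10: 1, 2, 3, 4, 5, 6, 7, 8, 9, 10

reading off 1-entries of Δ²R: w = (2, 9, 8, 1, 6, 10, 7, 4, 5, 3).

6 SE-corners of the 26-cell Rothe diagram give Ess(w):

[(2, 8, 1), (3, 1, 0), (3, 7, 1), (6, 7, 3), (7, 5, 2), (9, 3, 2)]


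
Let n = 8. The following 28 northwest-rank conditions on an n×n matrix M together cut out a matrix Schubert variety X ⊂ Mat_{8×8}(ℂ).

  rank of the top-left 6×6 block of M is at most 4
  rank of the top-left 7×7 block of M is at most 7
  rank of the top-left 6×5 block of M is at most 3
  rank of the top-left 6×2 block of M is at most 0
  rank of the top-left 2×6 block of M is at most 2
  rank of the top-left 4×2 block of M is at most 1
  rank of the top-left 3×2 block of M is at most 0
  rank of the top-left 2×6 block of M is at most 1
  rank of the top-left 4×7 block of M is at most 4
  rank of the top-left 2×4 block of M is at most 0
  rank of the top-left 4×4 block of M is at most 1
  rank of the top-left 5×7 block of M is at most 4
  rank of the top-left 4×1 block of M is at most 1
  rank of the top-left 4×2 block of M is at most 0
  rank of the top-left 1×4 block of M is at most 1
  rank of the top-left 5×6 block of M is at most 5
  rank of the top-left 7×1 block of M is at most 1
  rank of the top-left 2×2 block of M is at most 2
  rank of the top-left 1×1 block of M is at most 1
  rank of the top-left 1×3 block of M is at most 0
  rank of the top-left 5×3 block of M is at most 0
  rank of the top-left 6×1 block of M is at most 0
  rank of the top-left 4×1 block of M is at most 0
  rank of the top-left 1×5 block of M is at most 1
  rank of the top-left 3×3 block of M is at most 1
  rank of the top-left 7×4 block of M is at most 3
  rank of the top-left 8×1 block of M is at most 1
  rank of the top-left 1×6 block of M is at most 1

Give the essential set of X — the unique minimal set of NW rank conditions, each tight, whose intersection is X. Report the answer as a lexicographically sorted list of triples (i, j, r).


Computing R[i][j] = min implied NW-rank bound (n=8, 28 conditions):

  i=1: 0 0 0 0 1 1 1 1
  i=2: 0 0 0 0 1 1 2 2
  i=3: 0 0 0 1 2 2 3 3
  i=4: 0 0 0 1 2 3 4 4
  i=5: 0 0 0 1 2 3 4 5
  i=6: 0 0 1 2 3 4 5 6
  i=7: 1 1 2 3 4 5 6 7
  i=8: 1 2 3 4 5 6 7 8

second differences of R give the permutation w = (5, 7, 4, 6, 8, 3, 1, 2).

D(w) has 20 cells with 4 SE-corners; essential set:

[(2, 4, 0), (2, 6, 1), (5, 3, 0), (6, 2, 0)]


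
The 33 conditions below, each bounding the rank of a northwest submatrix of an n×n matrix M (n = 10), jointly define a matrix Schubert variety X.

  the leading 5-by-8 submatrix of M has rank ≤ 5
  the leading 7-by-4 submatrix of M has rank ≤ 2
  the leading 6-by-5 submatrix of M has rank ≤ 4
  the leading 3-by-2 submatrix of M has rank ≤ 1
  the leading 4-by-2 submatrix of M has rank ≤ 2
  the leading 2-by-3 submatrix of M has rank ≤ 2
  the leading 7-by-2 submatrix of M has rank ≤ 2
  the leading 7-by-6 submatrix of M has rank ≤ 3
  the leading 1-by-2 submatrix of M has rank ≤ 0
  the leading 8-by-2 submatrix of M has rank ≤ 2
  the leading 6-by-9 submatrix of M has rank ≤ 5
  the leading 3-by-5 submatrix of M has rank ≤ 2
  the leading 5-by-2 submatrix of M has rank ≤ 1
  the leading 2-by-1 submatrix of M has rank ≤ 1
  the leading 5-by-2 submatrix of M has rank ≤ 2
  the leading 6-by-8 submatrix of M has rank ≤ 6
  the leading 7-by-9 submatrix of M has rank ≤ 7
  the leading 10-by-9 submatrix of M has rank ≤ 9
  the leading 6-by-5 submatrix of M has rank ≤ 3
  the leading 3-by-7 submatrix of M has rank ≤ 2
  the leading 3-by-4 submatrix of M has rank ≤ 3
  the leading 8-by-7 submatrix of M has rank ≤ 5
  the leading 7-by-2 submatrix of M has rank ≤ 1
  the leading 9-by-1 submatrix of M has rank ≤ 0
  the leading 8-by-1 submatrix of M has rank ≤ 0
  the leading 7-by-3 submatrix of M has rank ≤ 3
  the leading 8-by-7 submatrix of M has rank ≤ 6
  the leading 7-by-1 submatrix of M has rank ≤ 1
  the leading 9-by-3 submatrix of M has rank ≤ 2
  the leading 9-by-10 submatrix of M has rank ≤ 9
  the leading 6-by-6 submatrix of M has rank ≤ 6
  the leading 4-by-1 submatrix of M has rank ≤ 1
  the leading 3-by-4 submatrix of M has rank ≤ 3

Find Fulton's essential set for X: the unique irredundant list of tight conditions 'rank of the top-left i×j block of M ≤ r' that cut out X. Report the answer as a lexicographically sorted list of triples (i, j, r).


Reconstructing r_w from the 33 given conditions:

  R[1]: 0  0  1  1  1  1  1  1  1  1
  R[2]: 0  1  2  2  2  2  2  2  2  2
  R[3]: 0  1  2  2  2  2  2  3  3  3
  R[4]: 0  1  2  2  3  3  3  4  4  4
  R[5]: 0  1  2  2  3  3  4  5  5  5
  R[6]: 0  1  2  2  3  3  4  5  5  6
  R[7]: 0  1  2  2  3  3  4  5  6  7
  R[8]: 0  1  2  3  4  4  5  6  7  8
  R[9]: 0  1  2  3  4  5  6  7  8  9
  R[10]: 1  2  3  4  5  6  7  8  9  10

reading off 1-entries of Δ²R: w = (3, 2, 8, 5, 7, 10, 9, 4, 6, 1).

D(w) has 22 cells with 6 SE-corners; essential set:

[(1, 2, 0), (3, 7, 2), (6, 9, 5), (7, 4, 2), (7, 6, 3), (9, 1, 0)]


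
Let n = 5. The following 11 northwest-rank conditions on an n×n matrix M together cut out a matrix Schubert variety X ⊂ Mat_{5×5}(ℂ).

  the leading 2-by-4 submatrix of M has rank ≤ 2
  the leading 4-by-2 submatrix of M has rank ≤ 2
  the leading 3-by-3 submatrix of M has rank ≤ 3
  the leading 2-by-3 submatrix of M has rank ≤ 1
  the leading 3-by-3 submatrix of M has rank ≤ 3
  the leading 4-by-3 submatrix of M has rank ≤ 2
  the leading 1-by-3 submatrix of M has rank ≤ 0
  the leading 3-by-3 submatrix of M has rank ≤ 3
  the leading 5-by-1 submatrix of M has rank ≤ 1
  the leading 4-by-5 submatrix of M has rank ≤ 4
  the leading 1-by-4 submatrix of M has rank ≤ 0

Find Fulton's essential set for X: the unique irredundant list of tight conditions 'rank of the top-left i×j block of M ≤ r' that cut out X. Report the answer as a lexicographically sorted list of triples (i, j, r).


Computing R[i][j] = min implied NW-rank bound (n=5, 11 conditions):

  0 0 0 0 1
  1 1 1 1 2
  1 2 2 2 3
  1 2 2 3 4
  1 2 3 4 5

second differences of R give the permutation w = (5, 1, 2, 4, 3).

Fulton essential set (2 of the 5 Rothe cells):

[(1, 4, 0), (4, 3, 2)]


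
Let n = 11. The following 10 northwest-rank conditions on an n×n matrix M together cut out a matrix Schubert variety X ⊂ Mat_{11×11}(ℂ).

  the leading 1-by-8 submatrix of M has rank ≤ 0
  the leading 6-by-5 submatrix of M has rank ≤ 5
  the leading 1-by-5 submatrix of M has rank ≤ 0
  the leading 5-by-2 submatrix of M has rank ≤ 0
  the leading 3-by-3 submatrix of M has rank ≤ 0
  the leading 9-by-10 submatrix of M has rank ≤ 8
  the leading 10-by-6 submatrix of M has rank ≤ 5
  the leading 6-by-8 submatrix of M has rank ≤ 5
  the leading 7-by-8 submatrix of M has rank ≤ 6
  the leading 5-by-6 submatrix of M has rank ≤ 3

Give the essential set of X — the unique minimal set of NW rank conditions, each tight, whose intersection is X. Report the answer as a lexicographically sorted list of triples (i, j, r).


The tightest implied rank at each (i,j), from the 10 conditions:

  0 | 0 | 0 | 0 | 0 | 0 | 0 | 0 | 1 | 1 | 1
  0 | 0 | 0 | 1 | 1 | 1 | 1 | 1 | 2 | 2 | 2
  0 | 0 | 0 | 1 | 2 | 2 | 2 | 2 | 3 | 3 | 3
  0 | 0 | 1 | 2 | 3 | 3 | 3 | 3 | 4 | 4 | 4
  0 | 0 | 1 | 2 | 3 | 3 | 4 | 4 | 5 | 5 | 5
  1 | 1 | 2 | 3 | 4 | 4 | 5 | 5 | 6 | 6 | 6
  1 | 2 | 3 | 4 | 5 | 5 | 6 | 6 | 7 | 7 | 7
  1 | 2 | 3 | 4 | 5 | 5 | 6 | 7 | 8 | 8 | 8
  1 | 2 | 3 | 4 | 5 | 5 | 6 | 7 | 8 | 8 | 9
  1 | 2 | 3 | 4 | 5 | 5 | 6 | 7 | 8 | 9 | 10
  1 | 2 | 3 | 4 | 5 | 6 | 7 | 8 | 9 | 10 | 11

the unique w with this rank table is (9, 4, 5, 3, 7, 1, 2, 8, 11, 10, 6).

ℓ(w)=23; the 6 essential cells (i,j,r):

[(1, 8, 0), (3, 3, 0), (5, 2, 0), (5, 6, 3), (9, 10, 8), (10, 6, 5)]


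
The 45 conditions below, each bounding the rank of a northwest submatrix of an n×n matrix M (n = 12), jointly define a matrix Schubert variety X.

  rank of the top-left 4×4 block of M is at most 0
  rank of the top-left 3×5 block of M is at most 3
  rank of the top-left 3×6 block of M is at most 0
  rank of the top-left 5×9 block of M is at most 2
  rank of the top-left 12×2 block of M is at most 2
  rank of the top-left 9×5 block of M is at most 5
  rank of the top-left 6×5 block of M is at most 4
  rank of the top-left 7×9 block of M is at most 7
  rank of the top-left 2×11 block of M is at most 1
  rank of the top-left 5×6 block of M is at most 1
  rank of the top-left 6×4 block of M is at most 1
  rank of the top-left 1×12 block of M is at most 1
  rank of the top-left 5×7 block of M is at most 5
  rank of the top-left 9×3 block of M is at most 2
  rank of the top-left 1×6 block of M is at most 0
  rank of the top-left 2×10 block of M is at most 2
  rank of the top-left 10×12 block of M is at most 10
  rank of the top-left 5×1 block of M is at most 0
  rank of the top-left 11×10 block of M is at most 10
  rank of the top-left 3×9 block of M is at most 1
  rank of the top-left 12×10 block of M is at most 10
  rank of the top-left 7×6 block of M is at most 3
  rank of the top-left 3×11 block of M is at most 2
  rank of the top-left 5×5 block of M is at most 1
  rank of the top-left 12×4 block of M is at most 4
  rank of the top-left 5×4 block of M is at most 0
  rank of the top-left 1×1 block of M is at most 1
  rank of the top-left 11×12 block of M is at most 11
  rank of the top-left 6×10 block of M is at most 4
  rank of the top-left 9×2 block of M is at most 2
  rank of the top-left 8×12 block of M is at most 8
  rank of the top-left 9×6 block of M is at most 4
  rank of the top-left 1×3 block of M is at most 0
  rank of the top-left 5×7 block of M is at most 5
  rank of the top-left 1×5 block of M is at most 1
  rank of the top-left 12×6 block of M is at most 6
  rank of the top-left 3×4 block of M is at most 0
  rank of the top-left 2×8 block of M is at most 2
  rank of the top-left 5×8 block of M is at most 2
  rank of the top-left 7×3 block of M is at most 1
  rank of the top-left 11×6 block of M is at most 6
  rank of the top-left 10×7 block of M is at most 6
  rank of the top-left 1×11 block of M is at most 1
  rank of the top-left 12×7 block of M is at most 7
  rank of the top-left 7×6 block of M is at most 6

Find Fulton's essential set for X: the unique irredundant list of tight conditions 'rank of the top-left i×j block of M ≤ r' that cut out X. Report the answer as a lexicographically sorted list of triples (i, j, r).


Rank table r_w(12×12) implied by the 45 constraints:

  row 1: 0  0  0  0  0  0  1  1  1  1  1  1
  row 2: 0  0  0  0  0  0  1  1  1  1  1  2
  row 3: 0  0  0  0  0  0  1  1  1  2  2  3
  row 4: 0  0  0  0  1  1  2  2  2  3  3  4
  row 5: 0  0  0  0  1  1  2  2  2  3  4  5
  row 6: 1  1  1  1  2  2  3  3  3  4  5  6
  row 7: 1  1  1  2  3  3  4  4  4  5  6  7
  row 8: 1  2  2  3  4  4  5  5  5  6  7  8
  row 9: 1  2  2  3  4  4  5  6  6  7  8  9
  row 10: 1  2  3  4  5  5  6  7  7  8  9  10
  row 11: 1  2  3  4  5  6  7  8  8  9  10  11
  row 12: 1  2  3  4  5  6  7  8  9  10  11  12

hence w(1..12) = (7, 12, 10, 5, 11, 1, 4, 2, 8, 3, 6, 9).

Fulton essential set (9 of the 39 Rothe cells):

[(2, 11, 1), (3, 6, 0), (3, 9, 1), (5, 4, 0), (5, 6, 1), (5, 9, 2), (7, 3, 1), (9, 3, 2), (9, 6, 4)]
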